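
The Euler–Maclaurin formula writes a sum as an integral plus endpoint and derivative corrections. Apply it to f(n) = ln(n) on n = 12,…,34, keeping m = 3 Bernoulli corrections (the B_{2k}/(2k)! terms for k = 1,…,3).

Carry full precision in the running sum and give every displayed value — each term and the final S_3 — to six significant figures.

S_3 ≈ 71.0785

The integral term ∫_12^34 ln(x) dx = 68.0774.
Endpoint term: (f(12) + f(34))/2 = (2.48491 + 3.52636)/2 = 3.00563.
Running total after boundary: 71.0830.
Correction k=1: B_{2}/2! · (f^{(1)}(34) − f^{(1)}(12)) = 1/12 · (0.0294118 − 0.0833333) = -0.00449346.
Running total after k=1: 71.0785.
Correction k=2: B_{4}/4! · (f^{(3)}(34) − f^{(3)}(12)) = −1/720 · (5.08854e-05 − 0.00115741) = 1.53684e-06.
Running total after k=2: 71.0785.
Correction k=3: B_{6}/6! · (f^{(5)}(34) − f^{(5)}(12)) = 1/30240 · (5.28222e-07 − 9.64506e-05) = -3.17204e-09.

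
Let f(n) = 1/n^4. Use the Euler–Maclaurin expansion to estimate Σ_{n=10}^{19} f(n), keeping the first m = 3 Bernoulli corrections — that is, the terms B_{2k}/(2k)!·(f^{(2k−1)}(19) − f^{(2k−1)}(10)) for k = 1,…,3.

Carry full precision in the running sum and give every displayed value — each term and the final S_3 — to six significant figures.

∫_10^19 1/x^4 dx evaluates to 0.000284735.
Boundary: ½(f(10) + f(19)) = ½(0.000100000 + 7.67336e-06) = 5.38367e-05.
So far: 0.000338572.
Order-1 term: 1/12 · (-1.61544e-06 − (-4.00000e-05)) = 3.19871e-06.
After k=1: 0.000341771.
Order-2 term: −1/720 · (-1.34247e-07 − (-1.20000e-05)) = -1.64802e-08.
After k=2: 0.000341754.
Order-3 term: 1/30240 · (-2.08251e-08 − (-6.72000e-06)) = 2.21534e-10.

S_3 ≈ 0.000341755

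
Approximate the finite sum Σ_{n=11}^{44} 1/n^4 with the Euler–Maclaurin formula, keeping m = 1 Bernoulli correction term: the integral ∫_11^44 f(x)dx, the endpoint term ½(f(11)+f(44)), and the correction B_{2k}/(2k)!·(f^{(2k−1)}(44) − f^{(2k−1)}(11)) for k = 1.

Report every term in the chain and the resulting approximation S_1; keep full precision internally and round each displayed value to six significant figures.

∫_11^44 1/x^4 dx evaluates to 0.000246525.
½[f(11) + f(44)] = ½[6.83013e-05 + 2.66802e-07] = 3.42841e-05.
Integral + boundary = 0.000280809.
Correction k=1: B_{2}/2! · (f^{(1)}(44) − f^{(1)}(11)) = 1/12 · (-2.42547e-08 − (-2.48369e-05)) = 2.06772e-06.

S_1 ≈ 0.000282877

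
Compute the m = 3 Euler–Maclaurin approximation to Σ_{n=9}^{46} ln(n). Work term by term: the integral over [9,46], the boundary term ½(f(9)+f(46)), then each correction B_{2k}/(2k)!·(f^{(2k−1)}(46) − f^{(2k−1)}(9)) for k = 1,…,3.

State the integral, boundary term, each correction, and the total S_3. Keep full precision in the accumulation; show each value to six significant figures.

S_3 ≈ 122.348

Integral: ∫_9^46 ln(x) dx = 119.342.
Boundary: ½(f(9) + f(46)) = ½(2.19722 + 3.82864) = 3.01293.
So far: 122.355.
k=1: B_{2}/(2)! × [f^{(1)}(46) − f^{(1)}(9)] = 1/12 × (0.0217391 − 0.111111) = -0.00744767.
After k=1: 122.348.
k=2: B_{4}/(4)! × [f^{(3)}(46) − f^{(3)}(9)] = −1/720 × (2.05474e-05 − 0.00274348) = 3.78186e-06.
After k=2: 122.348.
k=3: B_{6}/(6)! × [f^{(5)}(46) − f^{(5)}(9)] = 1/30240 × (1.16526e-07 − 0.000406442) = -1.34367e-08.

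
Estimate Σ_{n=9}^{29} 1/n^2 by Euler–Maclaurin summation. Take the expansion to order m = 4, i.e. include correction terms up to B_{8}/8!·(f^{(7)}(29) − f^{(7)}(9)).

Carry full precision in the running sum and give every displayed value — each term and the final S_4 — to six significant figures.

S_4 ≈ 0.0836170

The integral term ∫_9^29 1/x^2 dx = 0.0766284.
Boundary: ½(f(9) + f(29)) = ½(0.0123457 + 0.00118906) = 0.00676737.
Integral + boundary = 0.0833957.
Order-1 term: 1/12 · (-8.20042e-05 − (-0.00274348)) = 0.000221790.
After k=1: 0.0836175.
Order-2 term: −1/720 · (-1.17010e-06 − (-0.000406442)) = -5.62878e-07.
After k=2: 0.0836169.
Order-3 term: 1/30240 · (-4.17394e-08 − (-0.000150534)) = 4.97660e-09.
After k=3: 0.0836170.
Order-4 term: −1/1209600 · (-2.77932e-09 − (-0.000104073)) = -8.60369e-11.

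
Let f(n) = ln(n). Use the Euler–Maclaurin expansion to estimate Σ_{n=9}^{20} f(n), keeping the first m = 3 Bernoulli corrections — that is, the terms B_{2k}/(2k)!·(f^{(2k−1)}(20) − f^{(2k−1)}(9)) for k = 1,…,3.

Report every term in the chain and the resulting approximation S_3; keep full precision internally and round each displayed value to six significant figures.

Integral: ∫_9^20 ln(x) dx = 29.1396.
Boundary: ½(f(9) + f(20)) = ½(2.19722 + 2.99573) = 2.59648.
Integral + boundary = 31.7361.
Order-1 term: 1/12 · (0.0500000 − 0.111111) = -0.00509259.
After k=1: 31.7310.
Order-2 term: −1/720 · (0.000250000 − 0.00274348) = 3.46317e-06.
After k=2: 31.7310.
Order-3 term: 1/30240 · (7.50000e-06 − 0.000406442) = -1.31925e-08.

S_3 ≈ 31.7310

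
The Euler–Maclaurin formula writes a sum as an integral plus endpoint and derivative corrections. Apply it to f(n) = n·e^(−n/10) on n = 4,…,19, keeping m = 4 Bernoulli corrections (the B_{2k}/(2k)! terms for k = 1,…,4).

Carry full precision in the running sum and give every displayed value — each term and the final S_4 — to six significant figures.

The integral term ∫_4^19 x·e^(−x/10) dx = 50.4699.
½[f(4) + f(19)] = ½[2.68128 + 2.84180] = 2.76154.
Running total after boundary: 53.2314.
Correction k=1: B_{2}/2! · (f^{(1)}(19) − f^{(1)}(4)) = 1/12 · (-0.134612 − 0.402192) = -0.0447336.
Running total after k=1: 53.1867.
Correction k=2: B_{4}/4! · (f^{(3)}(19) − f^{(3)}(4)) = −1/720 · (0.00164525 − 0.0174283) = 2.19209e-05.
Running total after k=2: 53.1867.
Correction k=3: B_{6}/6! · (f^{(5)}(19) − f^{(5)}(4)) = 1/30240 · (4.63663e-05 − 0.000308347) = -8.66339e-09.
Running total after k=3: 53.1867.
Correction k=4: B_{8}/8! · (f^{(7)}(19) − f^{(7)}(4)) = −1/1209600 · (7.62800e-07 − 4.42411e-06) = 3.02688e-12.

S_4 ≈ 53.1867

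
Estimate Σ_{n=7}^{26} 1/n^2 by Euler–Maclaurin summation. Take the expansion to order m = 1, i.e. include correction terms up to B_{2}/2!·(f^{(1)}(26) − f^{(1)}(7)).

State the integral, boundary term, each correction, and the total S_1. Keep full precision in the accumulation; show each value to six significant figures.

S_1 ≈ 0.115816

Integral: ∫_7^26 1/x^2 dx = 0.104396.
½[f(7) + f(26)] = ½[0.0204082 + 0.00147929] = 0.0109437.
Running total after boundary: 0.115339.
Correction k=1: B_{2}/2! · (f^{(1)}(26) − f^{(1)}(7)) = 1/12 · (-0.000113792 − (-0.00583090)) = 0.000476426.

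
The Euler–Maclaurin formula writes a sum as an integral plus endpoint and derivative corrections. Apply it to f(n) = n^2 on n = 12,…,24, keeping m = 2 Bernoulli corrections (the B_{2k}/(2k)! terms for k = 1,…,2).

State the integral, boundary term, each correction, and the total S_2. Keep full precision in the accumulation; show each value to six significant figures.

Integral: ∫_12^24 x^2 dx = 4032.00.
½[f(12) + f(24)] = ½[144.000 + 576.000] = 360.000.
Integral + boundary = 4392.00.
k=1: B_{2}/(2)! × [f^{(1)}(24) − f^{(1)}(12)] = 1/12 × (48.0000 − 24.0000) = 2.00000.
After k=1: 4394.00.
k=2: B_{4}/(4)! × [f^{(3)}(24) − f^{(3)}(12)] = −1/720 × (0.00000 − 0.00000) = 0.00000.

S_2 ≈ 4394.00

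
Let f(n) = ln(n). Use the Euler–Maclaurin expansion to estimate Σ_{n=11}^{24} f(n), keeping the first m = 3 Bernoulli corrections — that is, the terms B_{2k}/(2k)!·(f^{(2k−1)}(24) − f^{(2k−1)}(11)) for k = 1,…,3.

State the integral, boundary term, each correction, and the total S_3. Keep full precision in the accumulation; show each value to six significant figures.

S_3 ≈ 39.6803

Integral: ∫_11^24 ln(x) dx = 36.8964.
Endpoint term: (f(11) + f(24))/2 = (2.39790 + 3.17805)/2 = 2.78797.
So far: 39.6844.
Correction k=1: B_{2}/2! · (f^{(1)}(24) − f^{(1)}(11)) = 1/12 · (0.0416667 − 0.0909091) = -0.00410354.
Partial sum through k=1: 39.6803.
Correction k=2: B_{4}/4! · (f^{(3)}(24) − f^{(3)}(11)) = −1/720 · (0.000144676 − 0.00150263) = 1.88605e-06.
Partial sum through k=2: 39.6803.
Correction k=3: B_{6}/6! · (f^{(5)}(24) − f^{(5)}(11)) = 1/30240 · (3.01408e-06 − 0.000149021) = -4.82827e-09.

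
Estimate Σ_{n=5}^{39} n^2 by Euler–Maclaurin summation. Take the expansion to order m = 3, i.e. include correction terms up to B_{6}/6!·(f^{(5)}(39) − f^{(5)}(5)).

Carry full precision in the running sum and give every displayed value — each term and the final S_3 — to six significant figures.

The integral term ∫_5^39 x^2 dx = 19731.3.
½[f(5) + f(39)] = ½[25.0000 + 1521.00] = 773.000.
Integral + boundary = 20504.3.
k=1: B_{2}/(2)! × [f^{(1)}(39) − f^{(1)}(5)] = 1/12 × (78.0000 − 10.0000) = 5.66667.
After k=1: 20510.0.
k=2: B_{4}/(4)! × [f^{(3)}(39) − f^{(3)}(5)] = −1/720 × (0.00000 − 0.00000) = 0.00000.
After k=2: 20510.0.
k=3: B_{6}/(6)! × [f^{(5)}(39) − f^{(5)}(5)] = 1/30240 × (0.00000 − 0.00000) = 0.00000.

S_3 ≈ 20510.0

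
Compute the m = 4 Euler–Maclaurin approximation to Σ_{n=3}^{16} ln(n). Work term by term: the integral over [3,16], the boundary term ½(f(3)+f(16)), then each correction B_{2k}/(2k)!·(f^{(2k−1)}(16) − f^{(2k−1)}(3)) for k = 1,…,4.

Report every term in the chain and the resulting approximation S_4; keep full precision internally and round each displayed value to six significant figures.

S_4 ≈ 29.9787

The integral term ∫_3^16 ln(x) dx = 28.0656.
Boundary: ½(f(3) + f(16)) = ½(1.09861 + 2.77259) = 1.93560.
So far: 30.0012.
Order-1 term: 1/12 · (0.0625000 − 0.333333) = -0.0225694.
After k=1: 29.9786.
Order-2 term: −1/720 · (0.000488281 − 0.0740741) = 0.000102202.
After k=2: 29.9787.
Order-3 term: 1/30240 · (2.28882e-05 − 0.0987654) = -3.26530e-06.
After k=3: 29.9787.
Order-4 term: −1/1209600 · (2.68221e-06 − 0.329218) = 2.72169e-07.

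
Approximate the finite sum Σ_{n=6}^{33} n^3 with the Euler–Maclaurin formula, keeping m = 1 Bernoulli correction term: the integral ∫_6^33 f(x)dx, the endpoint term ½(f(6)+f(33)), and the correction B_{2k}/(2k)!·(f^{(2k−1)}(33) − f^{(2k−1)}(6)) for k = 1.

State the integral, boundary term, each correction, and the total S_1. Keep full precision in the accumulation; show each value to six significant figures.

The integral term ∫_6^33 x^3 dx = 296156.
½[f(6) + f(33)] = ½[216.000 + 35937.0] = 18076.5.
Integral + boundary = 314233.
Correction k=1: B_{2}/2! · (f^{(1)}(33) − f^{(1)}(6)) = 1/12 · (3267.00 − 108.000) = 263.250.

S_1 ≈ 314496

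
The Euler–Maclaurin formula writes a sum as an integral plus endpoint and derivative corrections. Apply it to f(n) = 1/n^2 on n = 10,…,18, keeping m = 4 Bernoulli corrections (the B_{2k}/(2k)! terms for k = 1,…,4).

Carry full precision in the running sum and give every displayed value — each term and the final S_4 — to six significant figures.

Integral: ∫_10^18 1/x^2 dx = 0.0444444.
Endpoint term: (f(10) + f(18))/2 = (0.0100000 + 0.00308642)/2 = 0.00654321.
So far: 0.0509877.
k=1: B_{2}/(2)! × [f^{(1)}(18) − f^{(1)}(10)] = 1/12 × (-0.000342936 − (-0.00200000)) = 0.000138089.
Partial sum through k=1: 0.0511257.
k=2: B_{4}/(4)! × [f^{(3)}(18) − f^{(3)}(10)] = −1/720 × (-1.27013e-05 − (-0.000240000)) = -3.15693e-07.
Partial sum through k=2: 0.0511254.
k=3: B_{6}/(6)! × [f^{(5)}(18) − f^{(5)}(10)] = 1/30240 × (-1.17605e-06 − (-7.20000e-05)) = 2.34206e-09.
Partial sum through k=3: 0.0511254.
k=4: B_{8}/(8)! × [f^{(7)}(18) − f^{(7)}(10)] = −1/1209600 × (-2.03268e-07 − (-4.03200e-05)) = -3.31653e-11.

S_4 ≈ 0.0511254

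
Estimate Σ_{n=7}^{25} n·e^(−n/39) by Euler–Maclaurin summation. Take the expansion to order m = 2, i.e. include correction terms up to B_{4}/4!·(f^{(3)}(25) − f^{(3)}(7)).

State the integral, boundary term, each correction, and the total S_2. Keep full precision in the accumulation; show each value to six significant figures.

Integral: ∫_7^25 x·e^(−x/39) dx = 184.471.
Endpoint term: (f(7) + f(25))/2 = (5.84989 + 13.1688)/2 = 9.50934.
So far: 193.980.
Correction k=1: B_{2}/2! · (f^{(1)}(25) − f^{(1)}(7)) = 1/12 · (0.189090 − 0.685701) = -0.0413843.
Partial sum through k=1: 193.939.
Correction k=2: B_{4}/4! · (f^{(3)}(25) − f^{(3)}(7)) = −1/720 · (0.000816959 − 0.00154970) = 1.01770e-06.

S_2 ≈ 193.939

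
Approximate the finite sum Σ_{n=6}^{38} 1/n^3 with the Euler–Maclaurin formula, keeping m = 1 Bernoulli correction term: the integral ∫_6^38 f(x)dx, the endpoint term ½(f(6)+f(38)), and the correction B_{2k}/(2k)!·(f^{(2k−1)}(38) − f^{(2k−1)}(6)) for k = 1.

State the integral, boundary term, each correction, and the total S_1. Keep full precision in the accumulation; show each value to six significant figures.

The integral term ∫_6^38 1/x^3 dx = 0.0135426.
Endpoint term: (f(6) + f(38))/2 = (0.00462963 + 1.82242e-05)/2 = 0.00232393.
Integral + boundary = 0.0158666.
k=1: B_{2}/(2)! × [f^{(1)}(38) − f^{(1)}(6)] = 1/12 × (-1.43876e-06 − (-0.00231481)) = 0.000192781.

S_1 ≈ 0.0160593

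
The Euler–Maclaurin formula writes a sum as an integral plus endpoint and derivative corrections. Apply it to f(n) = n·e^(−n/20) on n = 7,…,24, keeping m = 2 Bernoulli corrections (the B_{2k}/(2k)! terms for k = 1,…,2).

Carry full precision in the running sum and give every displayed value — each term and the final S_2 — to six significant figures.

S_2 ≈ 121.518

∫_7^24 x·e^(−x/20) dx evaluates to 115.481.
½[f(7) + f(24)] = ½[4.93282 + 7.22866] = 6.08074.
Integral + boundary = 121.561.
Order-1 term: 1/12 · (-0.0602388 − 0.458047) = -0.0431905.
Running total after k=1: 121.518.
Order-2 term: −1/720 · (0.00135537 − 0.00466856) = 4.60165e-06.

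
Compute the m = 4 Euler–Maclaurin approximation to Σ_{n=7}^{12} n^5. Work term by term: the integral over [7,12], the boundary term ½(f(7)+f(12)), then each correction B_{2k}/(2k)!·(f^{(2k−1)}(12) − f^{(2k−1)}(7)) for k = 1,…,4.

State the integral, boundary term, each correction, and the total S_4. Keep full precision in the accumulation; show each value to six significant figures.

S_4 ≈ 618507

∫_7^12 x^5 dx evaluates to 478056.
Endpoint term: (f(7) + f(12))/2 = (16807.0 + 248832)/2 = 132820.
Integral + boundary = 610875.
k=1: B_{2}/(2)! × [f^{(1)}(12) − f^{(1)}(7)] = 1/12 × (103680 − 12005.0) = 7639.58.
After k=1: 618515.
k=2: B_{4}/(4)! × [f^{(3)}(12) − f^{(3)}(7)] = −1/720 × (8640.00 − 2940.00) = -7.91667.
After k=2: 618507.
k=3: B_{6}/(6)! × [f^{(5)}(12) − f^{(5)}(7)] = 1/30240 × (120.000 − 120.000) = 0.00000.
After k=3: 618507.
k=4: B_{8}/(8)! × [f^{(7)}(12) − f^{(7)}(7)] = −1/1209600 × (0.00000 − 0.00000) = 0.00000.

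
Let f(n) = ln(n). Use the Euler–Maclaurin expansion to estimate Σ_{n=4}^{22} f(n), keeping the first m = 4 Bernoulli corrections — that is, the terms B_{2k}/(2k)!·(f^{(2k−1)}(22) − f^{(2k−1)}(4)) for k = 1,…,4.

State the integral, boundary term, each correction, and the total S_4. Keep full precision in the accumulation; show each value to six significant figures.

S_4 ≈ 46.6794

Integral: ∫_4^22 ln(x) dx = 44.4578.
½[f(4) + f(22)] = ½[1.38629 + 3.09104] = 2.23867.
Integral + boundary = 46.6964.
k=1: B_{2}/(2)! × [f^{(1)}(22) − f^{(1)}(4)] = 1/12 × (0.0454545 − 0.250000) = -0.0170455.
Running total after k=1: 46.6794.
k=2: B_{4}/(4)! × [f^{(3)}(22) − f^{(3)}(4)] = −1/720 × (0.000187829 − 0.0312500) = 4.31419e-05.
Running total after k=2: 46.6794.
k=3: B_{6}/(6)! × [f^{(5)}(22) − f^{(5)}(4)] = 1/30240 × (4.65691e-06 − 0.0234375) = -7.74896e-07.
Running total after k=3: 46.6794.
k=4: B_{8}/(8)! × [f^{(7)}(22) − f^{(7)}(4)] = −1/1209600 × (2.88651e-07 − 0.0439453) = 3.63302e-08.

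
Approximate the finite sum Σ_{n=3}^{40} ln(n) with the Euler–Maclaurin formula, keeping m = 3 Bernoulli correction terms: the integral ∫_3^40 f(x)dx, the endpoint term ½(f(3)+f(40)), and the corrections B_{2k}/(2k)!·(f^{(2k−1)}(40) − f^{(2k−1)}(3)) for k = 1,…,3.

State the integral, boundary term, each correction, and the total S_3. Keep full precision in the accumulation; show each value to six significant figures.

Integral: ∫_3^40 ln(x) dx = 107.259.
Endpoint term: (f(3) + f(40))/2 = (1.09861 + 3.68888)/2 = 2.39375.
Running total after boundary: 109.653.
k=1: B_{2}/(2)! × [f^{(1)}(40) − f^{(1)}(3)] = 1/12 × (0.0250000 − 0.333333) = -0.0256944.
Running total after k=1: 109.627.
k=2: B_{4}/(4)! × [f^{(3)}(40) − f^{(3)}(3)] = −1/720 × (3.12500e-05 − 0.0740741) = 0.000102837.
Running total after k=2: 109.627.
k=3: B_{6}/(6)! × [f^{(5)}(40) − f^{(5)}(3)] = 1/30240 × (2.34375e-07 − 0.0987654) = -3.26604e-06.

S_3 ≈ 109.627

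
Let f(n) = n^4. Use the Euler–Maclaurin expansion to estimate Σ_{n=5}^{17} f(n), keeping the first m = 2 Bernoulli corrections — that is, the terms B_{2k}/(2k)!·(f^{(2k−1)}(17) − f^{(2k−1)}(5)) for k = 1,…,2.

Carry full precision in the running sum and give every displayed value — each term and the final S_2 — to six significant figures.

Integral: ∫_5^17 x^4 dx = 283346.
Boundary: ½(f(5) + f(17)) = ½(625.000 + 83521.0) = 42073.0.
So far: 325419.
k=1: B_{2}/(2)! × [f^{(1)}(17) − f^{(1)}(5)] = 1/12 × (19652.0 − 500.000) = 1596.00.
After k=1: 327015.
k=2: B_{4}/(4)! × [f^{(3)}(17) − f^{(3)}(5)] = −1/720 × (408.000 − 120.000) = -0.400000.

S_2 ≈ 327015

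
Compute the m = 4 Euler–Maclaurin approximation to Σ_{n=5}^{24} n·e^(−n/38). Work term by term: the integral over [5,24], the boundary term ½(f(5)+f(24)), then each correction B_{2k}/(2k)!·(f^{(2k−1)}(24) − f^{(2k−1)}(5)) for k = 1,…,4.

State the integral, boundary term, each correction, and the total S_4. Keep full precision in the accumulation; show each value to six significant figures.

∫_5^24 x·e^(−x/38) dx evaluates to 179.738.
Boundary: ½(f(5) + f(24)) = ½(4.38355 + 12.7620) = 8.57279.
Running total after boundary: 188.310.
k=1: B_{2}/(2)! × [f^{(1)}(24) − f^{(1)}(5)] = 1/12 × (0.195908 − 0.761353) = -0.0471204.
Partial sum through k=1: 188.263.
k=2: B_{4}/(4)! × [f^{(3)}(24) − f^{(3)}(5)] = −1/720 × (0.000872169 − 0.00174153) = 1.20745e-06.
Partial sum through k=2: 188.263.
k=3: B_{6}/(6)! × [f^{(5)}(24) − f^{(5)}(5)] = 1/30240 × (1.11404e-06 − 2.04696e-06) = -3.08508e-11.
Partial sum through k=3: 188.263.
k=4: B_{8}/(8)! × [f^{(7)}(24) − f^{(7)}(5)] = −1/1209600 × (1.12471e-09 − 1.99991e-09) = 7.23552e-16.

S_4 ≈ 188.263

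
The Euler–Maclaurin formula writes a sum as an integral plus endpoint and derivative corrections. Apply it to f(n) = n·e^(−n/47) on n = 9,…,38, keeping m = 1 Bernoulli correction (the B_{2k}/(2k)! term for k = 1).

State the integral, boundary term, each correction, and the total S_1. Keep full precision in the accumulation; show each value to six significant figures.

S_1 ≈ 405.592

∫_9^38 x·e^(−x/47) dx evaluates to 393.460.
Endpoint term: (f(9) + f(38))/2 = (7.43156 + 16.9298)/2 = 12.1807.
Integral + boundary = 405.641.
Order-1 term: 1/12 · (0.0853126 − 0.667610) = -0.0485248.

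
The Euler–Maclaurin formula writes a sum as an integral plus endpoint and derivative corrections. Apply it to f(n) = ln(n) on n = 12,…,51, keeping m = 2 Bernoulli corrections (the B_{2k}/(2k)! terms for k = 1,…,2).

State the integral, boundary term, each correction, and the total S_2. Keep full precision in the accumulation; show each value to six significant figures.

S_2 ≈ 134.907

The integral term ∫_12^51 ln(x) dx = 131.704.
Boundary: ½(f(12) + f(51)) = ½(2.48491 + 3.93183) = 3.20837.
Running total after boundary: 134.913.
Correction k=1: B_{2}/2! · (f^{(1)}(51) − f^{(1)}(12)) = 1/12 · (0.0196078 − 0.0833333) = -0.00531046.
After k=1: 134.907.
Correction k=2: B_{4}/4! · (f^{(3)}(51) − f^{(3)}(12)) = −1/720 · (1.50772e-05 − 0.00115741) = 1.58657e-06.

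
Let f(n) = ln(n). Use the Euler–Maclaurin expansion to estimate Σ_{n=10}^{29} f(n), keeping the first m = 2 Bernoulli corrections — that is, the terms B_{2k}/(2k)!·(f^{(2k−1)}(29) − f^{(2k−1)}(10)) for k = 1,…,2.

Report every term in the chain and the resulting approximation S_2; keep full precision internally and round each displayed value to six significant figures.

∫_10^29 ln(x) dx evaluates to 55.6257.
Boundary: ½(f(10) + f(29)) = ½(2.30259 + 3.36730) = 2.83494.
Integral + boundary = 58.4607.
k=1: B_{2}/(2)! × [f^{(1)}(29) − f^{(1)}(10)] = 1/12 × (0.0344828 − 0.100000) = -0.00545977.
After k=1: 58.4552.
k=2: B_{4}/(4)! × [f^{(3)}(29) − f^{(3)}(10)] = −1/720 × (8.20042e-05 − 0.00200000) = 2.66388e-06.

S_2 ≈ 58.4552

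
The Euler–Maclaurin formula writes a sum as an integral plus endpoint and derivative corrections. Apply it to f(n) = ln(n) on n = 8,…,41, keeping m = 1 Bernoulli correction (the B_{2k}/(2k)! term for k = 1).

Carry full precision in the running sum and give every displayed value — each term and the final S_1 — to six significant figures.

∫_8^41 ln(x) dx evaluates to 102.621.
Boundary: ½(f(8) + f(41)) = ½(2.07944 + 3.71357) = 2.89651.
Integral + boundary = 105.517.
k=1: B_{2}/(2)! × [f^{(1)}(41) − f^{(1)}(8)] = 1/12 × (0.0243902 − 0.125000) = -0.00838415.

S_1 ≈ 105.509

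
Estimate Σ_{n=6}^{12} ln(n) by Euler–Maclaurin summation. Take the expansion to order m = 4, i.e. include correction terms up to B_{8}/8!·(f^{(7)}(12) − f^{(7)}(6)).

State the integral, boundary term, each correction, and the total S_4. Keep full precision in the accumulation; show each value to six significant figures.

The integral term ∫_6^12 ln(x) dx = 13.0683.
Boundary: ½(f(6) + f(12)) = ½(1.79176 + 2.48491) = 2.13833.
So far: 15.2067.
Order-1 term: 1/12 · (0.0833333 − 0.166667) = -0.00694444.
Running total after k=1: 15.1997.
Order-2 term: −1/720 · (0.00115741 − 0.00925926) = 1.12526e-05.
Running total after k=2: 15.1997.
Order-3 term: 1/30240 · (9.64506e-05 − 0.00308642) = -9.88746e-08.
Running total after k=3: 15.1997.
Order-4 term: −1/1209600 · (2.00939e-05 − 0.00257202) = 2.10972e-09.

S_4 ≈ 15.1997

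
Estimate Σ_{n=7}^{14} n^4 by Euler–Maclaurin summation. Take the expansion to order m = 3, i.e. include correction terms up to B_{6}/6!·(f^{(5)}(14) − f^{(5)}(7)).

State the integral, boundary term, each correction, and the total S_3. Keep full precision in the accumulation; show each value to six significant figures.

S_3 ≈ 125412

Integral: ∫_7^14 x^4 dx = 104203.
Boundary: ½(f(7) + f(14)) = ½(2401.00 + 38416.0) = 20408.5.
Running total after boundary: 124612.
Correction k=1: B_{2}/2! · (f^{(1)}(14) − f^{(1)}(7)) = 1/12 · (10976.0 − 1372.00) = 800.333.
Partial sum through k=1: 125412.
Correction k=2: B_{4}/4! · (f^{(3)}(14) − f^{(3)}(7)) = −1/720 · (336.000 − 168.000) = -0.233333.
Partial sum through k=2: 125412.
Correction k=3: B_{6}/6! · (f^{(5)}(14) − f^{(5)}(7)) = 1/30240 · (0.00000 − 0.00000) = 0.00000.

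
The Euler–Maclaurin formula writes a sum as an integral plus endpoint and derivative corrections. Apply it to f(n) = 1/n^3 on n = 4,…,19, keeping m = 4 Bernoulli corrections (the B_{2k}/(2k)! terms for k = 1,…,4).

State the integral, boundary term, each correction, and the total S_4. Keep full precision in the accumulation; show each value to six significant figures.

S_4 ≈ 0.0387058

Integral: ∫_4^19 1/x^3 dx = 0.0298650.
½[f(4) + f(19)] = ½[0.0156250 + 0.000145794] = 0.00788540.
Running total after boundary: 0.0377504.
Correction k=1: B_{2}/2! · (f^{(1)}(19) − f^{(1)}(4)) = 1/12 · (-2.30201e-05 − (-0.0117188)) = 0.000974644.
After k=1: 0.0387250.
Correction k=2: B_{4}/4! · (f^{(3)}(19) − f^{(3)}(4)) = −1/720 · (-1.27535e-06 − (-0.0146484)) = -2.03433e-05.
After k=2: 0.0387047.
Correction k=3: B_{6}/6! · (f^{(5)}(19) − f^{(5)}(4)) = 1/30240 · (-1.48379e-07 − (-0.0384521)) = 1.27156e-06.
After k=3: 0.0387059.
Correction k=4: B_{8}/8! · (f^{(7)}(19) − f^{(7)}(4)) = −1/1209600 · (-2.95935e-08 − (-0.173035)) = -1.43051e-07.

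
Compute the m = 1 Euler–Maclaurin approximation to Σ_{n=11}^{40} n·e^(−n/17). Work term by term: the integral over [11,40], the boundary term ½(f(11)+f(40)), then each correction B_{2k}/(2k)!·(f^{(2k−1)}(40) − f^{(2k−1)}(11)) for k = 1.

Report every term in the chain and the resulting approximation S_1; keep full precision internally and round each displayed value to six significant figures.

The integral term ∫_11^40 x·e^(−x/17) dx = 157.084.
Endpoint term: (f(11) + f(40))/2 = (5.75942 + 3.80356)/2 = 4.78149.
Integral + boundary = 161.866.
k=1: B_{2}/(2)! × [f^{(1)}(40) − f^{(1)}(11)] = 1/12 × (-0.128650 − 0.184794) = -0.0261203.

S_1 ≈ 161.840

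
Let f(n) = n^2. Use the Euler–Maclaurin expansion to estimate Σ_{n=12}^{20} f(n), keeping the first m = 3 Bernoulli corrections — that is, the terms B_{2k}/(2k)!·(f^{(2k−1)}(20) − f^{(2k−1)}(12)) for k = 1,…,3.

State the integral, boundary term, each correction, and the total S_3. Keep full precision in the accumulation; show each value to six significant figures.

S_3 ≈ 2364.00

∫_12^20 x^2 dx evaluates to 2090.67.
½[f(12) + f(20)] = ½[144.000 + 400.000] = 272.000.
So far: 2362.67.
Correction k=1: B_{2}/2! · (f^{(1)}(20) − f^{(1)}(12)) = 1/12 · (40.0000 − 24.0000) = 1.33333.
Running total after k=1: 2364.00.
Correction k=2: B_{4}/4! · (f^{(3)}(20) − f^{(3)}(12)) = −1/720 · (0.00000 − 0.00000) = 0.00000.
Running total after k=2: 2364.00.
Correction k=3: B_{6}/6! · (f^{(5)}(20) − f^{(5)}(12)) = 1/30240 · (0.00000 − 0.00000) = 0.00000.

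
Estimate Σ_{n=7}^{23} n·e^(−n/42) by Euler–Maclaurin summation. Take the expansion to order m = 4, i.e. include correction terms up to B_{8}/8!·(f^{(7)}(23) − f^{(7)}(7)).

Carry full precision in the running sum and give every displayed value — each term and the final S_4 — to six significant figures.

The integral term ∫_7^23 x·e^(−x/42) dx = 163.232.
½[f(7) + f(23)] = ½[5.92537 + 13.3015] = 9.61343.
Integral + boundary = 172.845.
k=1: B_{2}/(2)! × [f^{(1)}(23) − f^{(1)}(7)] = 1/12 × (0.261623 − 0.705401) = -0.0369815.
Partial sum through k=1: 172.808.
k=2: B_{4}/(4)! × [f^{(3)}(23) − f^{(3)}(7)] = −1/720 × (0.000804010 − 0.00135962) = 7.71677e-07.
Partial sum through k=2: 172.808.
k=3: B_{6}/(6)! × [f^{(5)}(23) − f^{(5)}(7)] = 1/30240 × (8.27499e-07 − 1.31482e-06) = -1.61152e-11.
Partial sum through k=3: 172.808.
k=4: B_{8}/(8)! × [f^{(7)}(23) − f^{(7)}(7)] = −1/1209600 × (6.79824e-10 − 1.05379e-09) = 3.09166e-16.

S_4 ≈ 172.808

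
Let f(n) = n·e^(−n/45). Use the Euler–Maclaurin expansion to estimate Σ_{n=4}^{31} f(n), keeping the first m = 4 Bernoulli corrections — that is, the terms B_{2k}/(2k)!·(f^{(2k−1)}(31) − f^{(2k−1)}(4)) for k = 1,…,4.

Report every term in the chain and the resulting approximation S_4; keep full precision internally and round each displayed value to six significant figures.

∫_4^31 x·e^(−x/45) dx evaluates to 300.161.
Boundary: ½(f(4) + f(31)) = ½(3.65979 + 15.5661) = 9.61297.
So far: 309.774.
k=1: B_{2}/(2)! × [f^{(1)}(31) − f^{(1)}(4)] = 1/12 × (0.156219 − 0.833619) = -0.0564499.
Partial sum through k=1: 309.718.
k=2: B_{4}/(4)! × [f^{(3)}(31) − f^{(3)}(4)] = −1/720 × (0.000573080 − 0.00131532) = 1.03088e-06.
Partial sum through k=2: 309.718.
k=3: B_{6}/(6)! × [f^{(5)}(31) − f^{(5)}(4)] = 1/30240 × (5.27908e-07 − 1.09579e-06) = -1.87790e-11.
Partial sum through k=3: 309.718.
k=4: B_{8}/(8)! × [f^{(7)}(31) − f^{(7)}(4)] = −1/1209600 × (3.81637e-10 − 7.61498e-10) = 3.14039e-16.

S_4 ≈ 309.718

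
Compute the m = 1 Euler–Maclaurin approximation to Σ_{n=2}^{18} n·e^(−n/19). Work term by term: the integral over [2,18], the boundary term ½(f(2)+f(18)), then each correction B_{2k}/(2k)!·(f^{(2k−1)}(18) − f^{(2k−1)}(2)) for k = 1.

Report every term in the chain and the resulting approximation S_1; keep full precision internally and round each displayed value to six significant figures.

∫_2^18 x·e^(−x/19) dx evaluates to 86.5396.
Boundary: ½(f(2) + f(18)) = ½(1.80018 + 6.97968) = 4.38993.
So far: 90.9295.
Correction k=1: B_{2}/2! · (f^{(1)}(18) − f^{(1)}(2)) = 1/12 · (0.0204084 − 0.805342) = -0.0654111.

S_1 ≈ 90.8641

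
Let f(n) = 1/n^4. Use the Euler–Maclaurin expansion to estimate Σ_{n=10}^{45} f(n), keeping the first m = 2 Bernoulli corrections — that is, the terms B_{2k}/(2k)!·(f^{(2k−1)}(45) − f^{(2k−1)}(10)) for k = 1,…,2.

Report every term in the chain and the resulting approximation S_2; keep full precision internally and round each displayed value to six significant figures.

Integral: ∫_10^45 1/x^4 dx = 0.000329675.
Endpoint term: (f(10) + f(45))/2 = (0.000100000 + 2.43865e-07)/2 = 5.01219e-05.
So far: 0.000379797.
Correction k=1: B_{2}/2! · (f^{(1)}(45) − f^{(1)}(10)) = 1/12 · (-2.16769e-08 − (-4.00000e-05)) = 3.33153e-06.
Running total after k=1: 0.000383129.
Correction k=2: B_{4}/4! · (f^{(3)}(45) − f^{(3)}(10)) = −1/720 · (-3.21139e-10 − (-1.20000e-05)) = -1.66662e-08.

S_2 ≈ 0.000383112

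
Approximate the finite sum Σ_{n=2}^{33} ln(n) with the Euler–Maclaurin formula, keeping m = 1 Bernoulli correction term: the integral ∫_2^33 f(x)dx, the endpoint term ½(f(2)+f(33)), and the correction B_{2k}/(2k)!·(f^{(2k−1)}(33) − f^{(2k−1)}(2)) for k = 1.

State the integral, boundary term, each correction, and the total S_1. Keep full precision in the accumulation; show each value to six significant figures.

The integral term ∫_2^33 ln(x) dx = 82.9985.
½[f(2) + f(33)] = ½[0.693147 + 3.49651] = 2.09483.
Running total after boundary: 85.0933.
Order-1 term: 1/12 · (0.0303030 − 0.500000) = -0.0391414.

S_1 ≈ 85.0541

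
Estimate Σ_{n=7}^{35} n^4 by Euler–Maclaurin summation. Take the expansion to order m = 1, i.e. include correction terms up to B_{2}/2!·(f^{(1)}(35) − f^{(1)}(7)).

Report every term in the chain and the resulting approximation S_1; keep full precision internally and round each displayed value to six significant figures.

The integral term ∫_7^35 x^4 dx = 1.05010e+07.
Boundary: ½(f(7) + f(35)) = ½(2401.00 + 1.50062e+06) = 751513.
Running total after boundary: 1.12525e+07.
Order-1 term: 1/12 · (171500 − 1372.00) = 14177.3.

S_1 ≈ 1.12667e+07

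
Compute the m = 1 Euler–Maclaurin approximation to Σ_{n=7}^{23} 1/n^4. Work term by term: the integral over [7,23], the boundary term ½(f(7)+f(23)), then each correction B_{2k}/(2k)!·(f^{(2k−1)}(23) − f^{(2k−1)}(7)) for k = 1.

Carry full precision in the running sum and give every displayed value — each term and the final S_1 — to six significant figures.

The integral term ∫_7^23 1/x^4 dx = 0.000944421.
½[f(7) + f(23)] = ½[0.000416493 + 3.57346e-06] = 0.000210033.
So far: 0.00115445.
Order-1 term: 1/12 · (-6.21471e-07 − (-0.000237996)) = 1.97812e-05.

S_1 ≈ 0.00117424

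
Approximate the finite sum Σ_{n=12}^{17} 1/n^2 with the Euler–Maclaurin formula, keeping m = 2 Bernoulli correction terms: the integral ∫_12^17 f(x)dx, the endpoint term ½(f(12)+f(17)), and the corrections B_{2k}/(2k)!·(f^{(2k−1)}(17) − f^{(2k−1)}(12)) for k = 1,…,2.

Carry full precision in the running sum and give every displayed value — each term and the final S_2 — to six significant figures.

S_2 ≈ 0.0297745

Integral: ∫_12^17 1/x^2 dx = 0.0245098.
Endpoint term: (f(12) + f(17))/2 = (0.00694444 + 0.00346021)/2 = 0.00520233.
So far: 0.0297121.
Correction k=1: B_{2}/2! · (f^{(1)}(17) − f^{(1)}(12)) = 1/12 · (-0.000407083 − (-0.00115741)) = 6.25270e-05.
Running total after k=1: 0.0297747.
Correction k=2: B_{4}/4! · (f^{(3)}(17) − f^{(3)}(12)) = −1/720 · (-1.69031e-05 − (-9.64506e-05)) = -1.10483e-07.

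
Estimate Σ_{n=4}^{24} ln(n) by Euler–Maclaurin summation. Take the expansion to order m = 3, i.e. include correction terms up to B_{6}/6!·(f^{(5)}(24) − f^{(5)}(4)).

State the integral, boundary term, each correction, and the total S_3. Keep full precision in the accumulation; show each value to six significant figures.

S_3 ≈ 52.9930

∫_4^24 ln(x) dx evaluates to 50.7281.
Boundary: ½(f(4) + f(24)) = ½(1.38629 + 3.17805) = 2.28217.
Integral + boundary = 53.0103.
Correction k=1: B_{2}/2! · (f^{(1)}(24) − f^{(1)}(4)) = 1/12 · (0.0416667 − 0.250000) = -0.0173611.
Partial sum through k=1: 52.9929.
Correction k=2: B_{4}/4! · (f^{(3)}(24) − f^{(3)}(4)) = −1/720 · (0.000144676 − 0.0312500) = 4.32018e-05.
Partial sum through k=2: 52.9930.
Correction k=3: B_{6}/6! · (f^{(5)}(24) − f^{(5)}(4)) = 1/30240 · (3.01408e-06 − 0.0234375) = -7.74950e-07.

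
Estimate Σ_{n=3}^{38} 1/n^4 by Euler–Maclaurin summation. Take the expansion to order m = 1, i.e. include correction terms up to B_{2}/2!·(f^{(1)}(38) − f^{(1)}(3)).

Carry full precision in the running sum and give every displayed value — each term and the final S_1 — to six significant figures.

∫_3^38 1/x^4 dx evaluates to 0.0123396.
Endpoint term: (f(3) + f(38))/2 = (0.0123457 + 4.79585e-07)/2 = 0.00617308.
Integral + boundary = 0.0185127.
k=1: B_{2}/(2)! × [f^{(1)}(38) − f^{(1)}(3)] = 1/12 × (-5.04826e-08 − (-0.0164609)) = 0.00137174.

S_1 ≈ 0.0198844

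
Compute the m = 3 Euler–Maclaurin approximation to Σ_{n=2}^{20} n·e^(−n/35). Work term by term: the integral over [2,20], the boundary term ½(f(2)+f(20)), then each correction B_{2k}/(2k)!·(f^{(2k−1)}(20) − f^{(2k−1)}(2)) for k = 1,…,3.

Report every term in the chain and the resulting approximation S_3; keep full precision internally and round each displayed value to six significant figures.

The integral term ∫_2^20 x·e^(−x/35) dx = 135.992.
½[f(2) + f(20)] = ½[1.88892 + 11.2944] = 6.59164.
Running total after boundary: 142.584.
Order-1 term: 1/12 · (0.242022 − 0.890490) = -0.0540390.
Partial sum through k=1: 142.530.
Order-2 term: −1/720 · (0.00111956 − 0.00226890) = 1.59632e-06.
Partial sum through k=2: 142.530.
Order-3 term: 1/30240 · (1.66657e-06 − 3.11092e-06) = -4.77630e-11.

S_3 ≈ 142.530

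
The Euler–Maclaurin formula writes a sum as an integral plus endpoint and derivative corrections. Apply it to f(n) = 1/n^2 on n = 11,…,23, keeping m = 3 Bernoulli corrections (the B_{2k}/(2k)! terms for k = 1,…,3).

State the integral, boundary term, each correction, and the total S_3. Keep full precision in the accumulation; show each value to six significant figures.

S_3 ≈ 0.0526196

The integral term ∫_11^23 1/x^2 dx = 0.0474308.
Endpoint term: (f(11) + f(23))/2 = (0.00826446 + 0.00189036)/2 = 0.00507741.
Integral + boundary = 0.0525082.
Order-1 term: 1/12 · (-0.000164379 − (-0.00150263)) = 0.000111521.
Running total after k=1: 0.0526198.
Order-2 term: −1/720 · (-3.72883e-06 − (-0.000149021)) = -2.01795e-07.
Running total after k=2: 0.0526196.
Order-3 term: 1/30240 · (-2.11465e-07 − (-3.69474e-05)) = 1.21481e-09.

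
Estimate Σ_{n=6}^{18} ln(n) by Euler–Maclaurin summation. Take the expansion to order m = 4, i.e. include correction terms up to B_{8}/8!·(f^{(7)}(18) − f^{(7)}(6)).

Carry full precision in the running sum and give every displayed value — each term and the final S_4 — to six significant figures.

The integral term ∫_6^18 ln(x) dx = 29.2761.
½[f(6) + f(18)] = ½[1.79176 + 2.89037] = 2.34107.
So far: 31.6172.
Correction k=1: B_{2}/2! · (f^{(1)}(18) − f^{(1)}(6)) = 1/12 · (0.0555556 − 0.166667) = -0.00925926.
Partial sum through k=1: 31.6079.
Correction k=2: B_{4}/4! · (f^{(3)}(18) − f^{(3)}(6)) = −1/720 · (0.000342936 − 0.00925926) = 1.23838e-05.
Partial sum through k=2: 31.6080.
Correction k=3: B_{6}/6! · (f^{(5)}(18) − f^{(5)}(6)) = 1/30240 · (1.27013e-05 − 0.00308642) = -1.01644e-07.
Partial sum through k=3: 31.6080.
Correction k=4: B_{8}/8! · (f^{(7)}(18) − f^{(7)}(6)) = −1/1209600 · (1.17605e-06 − 0.00257202) = 2.12536e-09.

S_4 ≈ 31.6080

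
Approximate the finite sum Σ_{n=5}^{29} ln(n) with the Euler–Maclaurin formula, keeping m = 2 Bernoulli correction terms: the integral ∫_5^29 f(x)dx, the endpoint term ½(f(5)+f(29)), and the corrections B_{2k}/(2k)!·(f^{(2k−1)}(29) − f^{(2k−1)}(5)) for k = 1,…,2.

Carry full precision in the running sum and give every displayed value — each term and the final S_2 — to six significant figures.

S_2 ≈ 68.0790

The integral term ∫_5^29 ln(x) dx = 65.6044.
Boundary: ½(f(5) + f(29)) = ½(1.60944 + 3.36730) = 2.48837.
Running total after boundary: 68.0928.
Correction k=1: B_{2}/2! · (f^{(1)}(29) − f^{(1)}(5)) = 1/12 · (0.0344828 − 0.200000) = -0.0137931.
Partial sum through k=1: 68.0790.
Correction k=2: B_{4}/4! · (f^{(3)}(29) − f^{(3)}(5)) = −1/720 · (8.20042e-05 − 0.0160000) = 2.21083e-05.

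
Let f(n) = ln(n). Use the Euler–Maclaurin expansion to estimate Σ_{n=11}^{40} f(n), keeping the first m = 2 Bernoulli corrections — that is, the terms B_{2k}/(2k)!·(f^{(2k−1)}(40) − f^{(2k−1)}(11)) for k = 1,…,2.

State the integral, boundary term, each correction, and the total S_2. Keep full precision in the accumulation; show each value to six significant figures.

S_2 ≈ 95.2162

The integral term ∫_11^40 ln(x) dx = 92.1783.
½[f(11) + f(40)] = ½[2.39790 + 3.68888] = 3.04339.
So far: 95.2217.
k=1: B_{2}/(2)! × [f^{(1)}(40) − f^{(1)}(11)] = 1/12 × (0.0250000 − 0.0909091) = -0.00549242.
Partial sum through k=1: 95.2162.
k=2: B_{4}/(4)! × [f^{(3)}(40) − f^{(3)}(11)] = −1/720 × (3.12500e-05 − 0.00150263) = 2.04358e-06.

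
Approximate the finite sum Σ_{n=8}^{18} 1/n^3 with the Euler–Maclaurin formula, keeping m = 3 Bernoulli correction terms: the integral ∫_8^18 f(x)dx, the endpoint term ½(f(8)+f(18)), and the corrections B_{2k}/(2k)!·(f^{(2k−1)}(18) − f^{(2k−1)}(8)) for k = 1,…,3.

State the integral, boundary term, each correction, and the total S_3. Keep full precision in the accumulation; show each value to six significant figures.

The integral term ∫_8^18 1/x^3 dx = 0.00626929.
Boundary: ½(f(8) + f(18)) = ½(0.00195312 + 0.000171468) = 0.00106230.
So far: 0.00733159.
k=1: B_{2}/(2)! × [f^{(1)}(18) − f^{(1)}(8)] = 1/12 × (-2.85780e-05 − (-0.000732422)) = 5.86537e-05.
After k=1: 0.00739024.
k=2: B_{4}/(4)! × [f^{(3)}(18) − f^{(3)}(8)] = −1/720 × (-1.76407e-06 − (-0.000228882)) = -3.15441e-07.
After k=2: 0.00738992.
k=3: B_{6}/(6)! × [f^{(5)}(18) − f^{(5)}(8)] = 1/30240 × (-2.28676e-07 − (-0.000150204)) = 4.95949e-09.

S_3 ≈ 0.00738993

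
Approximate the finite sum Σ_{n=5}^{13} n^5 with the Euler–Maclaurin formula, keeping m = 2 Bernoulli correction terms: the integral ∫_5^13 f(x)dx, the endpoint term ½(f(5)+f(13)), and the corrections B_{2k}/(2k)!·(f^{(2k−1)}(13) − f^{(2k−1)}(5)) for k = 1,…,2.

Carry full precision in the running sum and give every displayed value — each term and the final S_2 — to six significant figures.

S_2 ≈ 1.00070e+06

Integral: ∫_5^13 x^5 dx = 801864.
Boundary: ½(f(5) + f(13)) = ½(3125.00 + 371293) = 187209.
Running total after boundary: 989073.
Order-1 term: 1/12 · (142805 − 3125.00) = 11640.0.
Partial sum through k=1: 1.00071e+06.
Order-2 term: −1/720 · (10140.0 − 1500.00) = -12.0000.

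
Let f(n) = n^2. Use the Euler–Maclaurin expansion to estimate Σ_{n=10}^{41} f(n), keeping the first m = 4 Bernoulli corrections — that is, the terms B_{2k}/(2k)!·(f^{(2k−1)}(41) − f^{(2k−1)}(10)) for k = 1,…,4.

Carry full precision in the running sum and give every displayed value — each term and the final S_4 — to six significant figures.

S_4 ≈ 23536.0

The integral term ∫_10^41 x^2 dx = 22640.3.
½[f(10) + f(41)] = ½[100.000 + 1681.00] = 890.500.
Integral + boundary = 23530.8.
Correction k=1: B_{2}/2! · (f^{(1)}(41) − f^{(1)}(10)) = 1/12 · (82.0000 − 20.0000) = 5.16667.
Running total after k=1: 23536.0.
Correction k=2: B_{4}/4! · (f^{(3)}(41) − f^{(3)}(10)) = −1/720 · (0.00000 − 0.00000) = 0.00000.
Running total after k=2: 23536.0.
Correction k=3: B_{6}/6! · (f^{(5)}(41) − f^{(5)}(10)) = 1/30240 · (0.00000 − 0.00000) = 0.00000.
Running total after k=3: 23536.0.
Correction k=4: B_{8}/8! · (f^{(7)}(41) − f^{(7)}(10)) = −1/1209600 · (0.00000 − 0.00000) = 0.00000.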